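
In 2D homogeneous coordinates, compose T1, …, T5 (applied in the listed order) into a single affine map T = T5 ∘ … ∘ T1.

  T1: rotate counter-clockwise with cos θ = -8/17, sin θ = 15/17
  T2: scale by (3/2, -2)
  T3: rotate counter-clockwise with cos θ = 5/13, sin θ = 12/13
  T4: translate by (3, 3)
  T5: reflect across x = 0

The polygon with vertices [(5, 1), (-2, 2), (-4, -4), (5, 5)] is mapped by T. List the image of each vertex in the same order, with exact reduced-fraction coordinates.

T1 rotate counter-clockwise with cos θ = -8/17, sin θ = 15/17: (5, 1) → (-55/17, 67/17); (-2, 2) → (-14/17, -46/17); (-4, -4) → (92/17, -28/17); (5, 5) → (-115/17, 35/17)
T2 scale by (3/2, -2): (-55/17, 67/17) → (-165/34, -134/17); (-14/17, -46/17) → (-21/17, 92/17); (92/17, -28/17) → (138/17, 56/17); (-115/17, 35/17) → (-345/34, -70/17)
T3 rotate counter-clockwise with cos θ = 5/13, sin θ = 12/13: (-165/34, -134/17) → (2391/442, -1660/221); (-21/17, 92/17) → (-93/17, 16/17); (138/17, 56/17) → (18/221, 1936/221); (-345/34, -70/17) → (-45/442, -2420/221)
T4 translate by (3, 3): (2391/442, -1660/221) → (3717/442, -997/221); (-93/17, 16/17) → (-42/17, 67/17); (18/221, 1936/221) → (681/221, 2599/221); (-45/442, -2420/221) → (1281/442, -1757/221)
T5 reflect across x = 0: (3717/442, -997/221) → (-3717/442, -997/221); (-42/17, 67/17) → (42/17, 67/17); (681/221, 2599/221) → (-681/221, 2599/221); (1281/442, -1757/221) → (-1281/442, -1757/221)

image vertices: (-3717/442, -997/221), (42/17, 67/17), (-681/221, 2599/221), (-1281/442, -1757/221)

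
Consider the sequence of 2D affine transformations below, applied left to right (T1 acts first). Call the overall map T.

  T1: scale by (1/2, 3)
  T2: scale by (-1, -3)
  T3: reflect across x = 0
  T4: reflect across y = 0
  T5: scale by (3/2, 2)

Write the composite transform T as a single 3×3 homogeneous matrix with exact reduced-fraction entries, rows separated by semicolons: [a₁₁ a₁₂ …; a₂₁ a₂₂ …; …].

T1 = [1/2 0 0; 0 3 0; 0 0 1]
T2·T1 = [-1/2 0 0; 0 -9 0; 0 0 1]
T3·…·T1 = [1/2 0 0; 0 -9 0; 0 0 1]
T4·…·T1 = [1/2 0 0; 0 9 0; 0 0 1]
T5·…·T1 = [3/4 0 0; 0 18 0; 0 0 1]

T = [3/4 0 0; 0 18 0; 0 0 1]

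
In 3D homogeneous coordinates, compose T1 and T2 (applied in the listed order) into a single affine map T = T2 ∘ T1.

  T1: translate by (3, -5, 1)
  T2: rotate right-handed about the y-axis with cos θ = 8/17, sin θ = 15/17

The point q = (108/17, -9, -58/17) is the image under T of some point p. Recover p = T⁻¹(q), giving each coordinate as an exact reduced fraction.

p = (3, -4, 3)

T1 = [1 0 0 3; 0 1 0 -5; 0 0 1 1; 0 0 0 1]
T2·T1 = [8/17 0 15/17 39/17; 0 1 0 -5; -15/17 0 8/17 -37/17; 0 0 0 1]
det M = 1; M⁻¹ = [8/17 0 -15/17 -3; 0 1 0 5; 15/17 0 8/17 -1; 0 0 0 1]
M⁻¹ · (108/17, -9, -58/17)ᵀ = (3, -4, 3)ᵀ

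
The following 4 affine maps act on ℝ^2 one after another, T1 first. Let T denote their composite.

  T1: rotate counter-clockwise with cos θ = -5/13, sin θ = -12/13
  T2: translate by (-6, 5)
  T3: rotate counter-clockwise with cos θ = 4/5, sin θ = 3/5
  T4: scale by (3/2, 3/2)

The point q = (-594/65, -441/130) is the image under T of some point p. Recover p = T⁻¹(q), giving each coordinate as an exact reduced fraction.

p = (3, 1)

T1 = [-5/13 12/13 0; -12/13 -5/13 0; 0 0 1]
T2·T1 = [-5/13 12/13 -6; -12/13 -5/13 5; 0 0 1]
T3·…·T1 = [16/65 63/65 -39/5; -63/65 16/65 2/5; 0 0 1]
T4·…·T1 = [24/65 189/130 -117/10; -189/130 24/65 3/5; 0 0 1]
det M = 9/4; M⁻¹ = [32/195 -42/65 30/13; 42/65 32/195 97/13; 0 0 1]
M⁻¹ · (-594/65, -441/130)ᵀ = (3, 1)ᵀ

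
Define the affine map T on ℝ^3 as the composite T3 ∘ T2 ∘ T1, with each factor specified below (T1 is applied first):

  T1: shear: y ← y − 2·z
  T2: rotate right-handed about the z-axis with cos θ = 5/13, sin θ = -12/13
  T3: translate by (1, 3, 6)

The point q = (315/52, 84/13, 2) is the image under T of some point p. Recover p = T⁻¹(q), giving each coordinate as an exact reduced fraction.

p = (-5/4, -2, -4)

T1 = [1 0 0 0; 0 1 -2 0; 0 0 1 0; 0 0 0 1]
T2·T1 = [5/13 12/13 -24/13 0; -12/13 5/13 -10/13 0; 0 0 1 0; 0 0 0 1]
T3·…·T1 = [5/13 12/13 -24/13 1; -12/13 5/13 -10/13 3; 0 0 1 6; 0 0 0 1]
det M = 1; M⁻¹ = [5/13 -12/13 0 31/13; 12/13 5/13 2 -183/13; 0 0 1 -6; 0 0 0 1]
M⁻¹ · (315/52, 84/13, 2)ᵀ = (-5/4, -2, -4)ᵀ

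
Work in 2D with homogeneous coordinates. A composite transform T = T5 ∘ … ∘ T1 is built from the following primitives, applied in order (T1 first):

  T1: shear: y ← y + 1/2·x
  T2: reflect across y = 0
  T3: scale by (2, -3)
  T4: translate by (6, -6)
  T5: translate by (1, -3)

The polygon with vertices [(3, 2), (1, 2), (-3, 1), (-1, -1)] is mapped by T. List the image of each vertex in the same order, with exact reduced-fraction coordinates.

image vertices: (13, 3/2), (9, -3/2), (1, -21/2), (5, -27/2)

T1 shear: y ← y + 1/2·x: (3, 2) → (3, 7/2); (1, 2) → (1, 5/2); (-3, 1) → (-3, -1/2); (-1, -1) → (-1, -3/2)
T2 reflect across y = 0: (3, 7/2) → (3, -7/2); (1, 5/2) → (1, -5/2); (-3, -1/2) → (-3, 1/2); (-1, -3/2) → (-1, 3/2)
T3 scale by (2, -3): (3, -7/2) → (6, 21/2); (1, -5/2) → (2, 15/2); (-3, 1/2) → (-6, -3/2); (-1, 3/2) → (-2, -9/2)
T4 translate by (6, -6): (6, 21/2) → (12, 9/2); (2, 15/2) → (8, 3/2); (-6, -3/2) → (0, -15/2); (-2, -9/2) → (4, -21/2)
T5 translate by (1, -3): (12, 9/2) → (13, 3/2); (8, 3/2) → (9, -3/2); (0, -15/2) → (1, -21/2); (4, -21/2) → (5, -27/2)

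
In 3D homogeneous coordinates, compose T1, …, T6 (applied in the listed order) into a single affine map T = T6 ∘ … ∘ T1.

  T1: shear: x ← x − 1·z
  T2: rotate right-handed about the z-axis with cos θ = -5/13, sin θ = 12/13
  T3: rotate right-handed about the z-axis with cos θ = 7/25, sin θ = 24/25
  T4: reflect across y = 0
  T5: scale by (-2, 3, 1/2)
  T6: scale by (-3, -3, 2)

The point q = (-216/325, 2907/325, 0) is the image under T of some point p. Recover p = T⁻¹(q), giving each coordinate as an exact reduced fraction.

p = (0, -1, 0)

T1 = [1 0 -1 0; 0 1 0 0; 0 0 1 0; 0 0 0 1]
T2·T1 = [-5/13 -12/13 5/13 0; 12/13 -5/13 -12/13 0; 0 0 1 0; 0 0 0 1]
T3·…·T1 = [-323/325 36/325 323/325 0; -36/325 -323/325 36/325 0; 0 0 1 0; 0 0 0 1]
T4·…·T1 = [-323/325 36/325 323/325 0; 36/325 323/325 -36/325 0; 0 0 1 0; 0 0 0 1]
T5·…·T1 = [646/325 -72/325 -646/325 0; 108/325 969/325 -108/325 0; 0 0 1/2 0; 0 0 0 1]
T6·…·T1 = [-1938/325 216/325 1938/325 0; -324/325 -2907/325 324/325 0; 0 0 1 0; 0 0 0 1]
det M = 54; M⁻¹ = [-323/1950 -4/325 1 0; 6/325 -323/2925 0 0; 0 0 1 0; 0 0 0 1]
M⁻¹ · (-216/325, 2907/325, 0)ᵀ = (0, -1, 0)ᵀ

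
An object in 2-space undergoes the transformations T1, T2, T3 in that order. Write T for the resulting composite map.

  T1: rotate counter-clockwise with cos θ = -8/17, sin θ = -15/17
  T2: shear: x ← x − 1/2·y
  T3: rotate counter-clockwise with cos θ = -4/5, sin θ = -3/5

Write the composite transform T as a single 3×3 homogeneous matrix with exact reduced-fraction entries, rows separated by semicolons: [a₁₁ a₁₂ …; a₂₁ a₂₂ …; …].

T = [-43/85 -20/17 0; 123/170 -5/17 0; 0 0 1]

T1 = [-8/17 15/17 0; -15/17 -8/17 0; 0 0 1]
T2·T1 = [-1/34 19/17 0; -15/17 -8/17 0; 0 0 1]
T3·…·T1 = [-43/85 -20/17 0; 123/170 -5/17 0; 0 0 1]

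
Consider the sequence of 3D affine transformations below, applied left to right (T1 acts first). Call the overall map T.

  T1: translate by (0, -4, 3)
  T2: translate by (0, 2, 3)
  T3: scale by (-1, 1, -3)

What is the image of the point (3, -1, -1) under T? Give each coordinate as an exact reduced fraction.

T(p) = (-3, -3, -15)

T1 translate by (0, -4, 3): (3, -1, -1) → (3, -5, 2)
T2 translate by (0, 2, 3): (3, -5, 2) → (3, -3, 5)
T3 scale by (-1, 1, -3): (3, -3, 5) → (-3, -3, -15)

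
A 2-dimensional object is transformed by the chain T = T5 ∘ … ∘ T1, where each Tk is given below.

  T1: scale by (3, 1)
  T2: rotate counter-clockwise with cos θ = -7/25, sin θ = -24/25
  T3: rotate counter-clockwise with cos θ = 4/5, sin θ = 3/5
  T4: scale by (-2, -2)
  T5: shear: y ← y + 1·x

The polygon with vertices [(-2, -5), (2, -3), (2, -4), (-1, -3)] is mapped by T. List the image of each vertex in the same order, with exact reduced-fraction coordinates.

image vertices: (1698/125, 734/125), (174/125, 1842/125), (408/125, 2164/125), (966/125, 528/125)

T1 scale by (3, 1): (-2, -5) → (-6, -5); (2, -3) → (6, -3); (2, -4) → (6, -4); (-1, -3) → (-3, -3)
T2 rotate counter-clockwise with cos θ = -7/25, sin θ = -24/25: (-6, -5) → (-78/25, 179/25); (6, -3) → (-114/25, -123/25); (6, -4) → (-138/25, -116/25); (-3, -3) → (-51/25, 93/25)
T3 rotate counter-clockwise with cos θ = 4/5, sin θ = 3/5: (-78/25, 179/25) → (-849/125, 482/125); (-114/25, -123/25) → (-87/125, -834/125); (-138/25, -116/25) → (-204/125, -878/125); (-51/25, 93/25) → (-483/125, 219/125)
T4 scale by (-2, -2): (-849/125, 482/125) → (1698/125, -964/125); (-87/125, -834/125) → (174/125, 1668/125); (-204/125, -878/125) → (408/125, 1756/125); (-483/125, 219/125) → (966/125, -438/125)
T5 shear: y ← y + 1·x: (1698/125, -964/125) → (1698/125, 734/125); (174/125, 1668/125) → (174/125, 1842/125); (408/125, 1756/125) → (408/125, 2164/125); (966/125, -438/125) → (966/125, 528/125)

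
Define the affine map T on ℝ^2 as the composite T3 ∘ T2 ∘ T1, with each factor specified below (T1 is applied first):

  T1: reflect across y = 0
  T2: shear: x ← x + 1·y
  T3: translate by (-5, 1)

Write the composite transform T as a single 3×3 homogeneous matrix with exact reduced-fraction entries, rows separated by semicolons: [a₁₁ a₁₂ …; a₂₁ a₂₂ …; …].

T1 = [1 0 0; 0 -1 0; 0 0 1]
T2·T1 = [1 -1 0; 0 -1 0; 0 0 1]
T3·…·T1 = [1 -1 -5; 0 -1 1; 0 0 1]

T = [1 -1 -5; 0 -1 1; 0 0 1]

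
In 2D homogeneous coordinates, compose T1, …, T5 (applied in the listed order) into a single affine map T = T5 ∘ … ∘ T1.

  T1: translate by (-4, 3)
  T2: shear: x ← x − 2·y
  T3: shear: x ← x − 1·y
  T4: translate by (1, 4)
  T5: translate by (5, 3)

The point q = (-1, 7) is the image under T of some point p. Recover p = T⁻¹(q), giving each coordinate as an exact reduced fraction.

p = (-3, -3)

T1 = [1 0 -4; 0 1 3; 0 0 1]
T2·T1 = [1 -2 -10; 0 1 3; 0 0 1]
T3·…·T1 = [1 -3 -13; 0 1 3; 0 0 1]
T4·…·T1 = [1 -3 -12; 0 1 7; 0 0 1]
T5·…·T1 = [1 -3 -7; 0 1 10; 0 0 1]
det M = 1; M⁻¹ = [1 3 -23; 0 1 -10; 0 0 1]
M⁻¹ · (-1, 7)ᵀ = (-3, -3)ᵀ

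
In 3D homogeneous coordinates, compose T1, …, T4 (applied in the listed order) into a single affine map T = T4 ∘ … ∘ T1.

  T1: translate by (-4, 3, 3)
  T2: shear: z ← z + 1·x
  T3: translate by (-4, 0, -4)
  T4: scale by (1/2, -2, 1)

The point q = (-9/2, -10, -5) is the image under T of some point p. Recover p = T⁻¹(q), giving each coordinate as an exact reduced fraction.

p = (-1, 2, 1)

T1 = [1 0 0 -4; 0 1 0 3; 0 0 1 3; 0 0 0 1]
T2·T1 = [1 0 0 -4; 0 1 0 3; 1 0 1 -1; 0 0 0 1]
T3·…·T1 = [1 0 0 -8; 0 1 0 3; 1 0 1 -5; 0 0 0 1]
T4·…·T1 = [1/2 0 0 -4; 0 -2 0 -6; 1 0 1 -5; 0 0 0 1]
det M = -1; M⁻¹ = [2 0 0 8; 0 -1/2 0 -3; -2 0 1 -3; 0 0 0 1]
M⁻¹ · (-9/2, -10, -5)ᵀ = (-1, 2, 1)ᵀ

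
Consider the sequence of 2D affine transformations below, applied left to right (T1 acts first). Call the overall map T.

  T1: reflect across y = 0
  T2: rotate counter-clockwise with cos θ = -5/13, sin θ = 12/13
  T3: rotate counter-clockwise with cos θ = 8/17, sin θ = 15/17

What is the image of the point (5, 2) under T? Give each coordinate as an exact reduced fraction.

T1 reflect across y = 0: (5, 2) → (5, -2)
T2 rotate counter-clockwise with cos θ = -5/13, sin θ = 12/13: (5, -2) → (-1/13, 70/13)
T3 rotate counter-clockwise with cos θ = 8/17, sin θ = 15/17: (-1/13, 70/13) → (-1058/221, 545/221)

T(p) = (-1058/221, 545/221)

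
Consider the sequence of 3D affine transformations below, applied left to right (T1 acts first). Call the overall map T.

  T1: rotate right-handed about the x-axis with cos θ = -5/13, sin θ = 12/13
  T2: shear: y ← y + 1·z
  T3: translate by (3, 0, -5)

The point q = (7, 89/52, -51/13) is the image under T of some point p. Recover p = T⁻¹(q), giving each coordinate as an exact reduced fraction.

T1 = [1 0 0 0; 0 -5/13 -12/13 0; 0 12/13 -5/13 0; 0 0 0 1]
T2·T1 = [1 0 0 0; 0 7/13 -17/13 0; 0 12/13 -5/13 0; 0 0 0 1]
T3·…·T1 = [1 0 0 3; 0 7/13 -17/13 0; 0 12/13 -5/13 -5; 0 0 0 1]
det M = 1; M⁻¹ = [1 0 0 -3; 0 -5/13 17/13 85/13; 0 -12/13 7/13 35/13; 0 0 0 1]
M⁻¹ · (7, 89/52, -51/13)ᵀ = (4, 3/4, -1)ᵀ

p = (4, 3/4, -1)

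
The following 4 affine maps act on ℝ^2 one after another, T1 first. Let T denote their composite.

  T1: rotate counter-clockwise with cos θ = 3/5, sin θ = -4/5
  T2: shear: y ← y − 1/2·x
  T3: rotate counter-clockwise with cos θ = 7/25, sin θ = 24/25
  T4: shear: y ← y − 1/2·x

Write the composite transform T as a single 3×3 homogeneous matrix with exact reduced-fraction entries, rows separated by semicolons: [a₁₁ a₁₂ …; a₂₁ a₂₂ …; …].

T = [153/125 4/125 0; -43/125 101/125 0; 0 0 1]

T1 = [3/5 4/5 0; -4/5 3/5 0; 0 0 1]
T2·T1 = [3/5 4/5 0; -11/10 1/5 0; 0 0 1]
T3·…·T1 = [153/125 4/125 0; 67/250 103/125 0; 0 0 1]
T4·…·T1 = [153/125 4/125 0; -43/125 101/125 0; 0 0 1]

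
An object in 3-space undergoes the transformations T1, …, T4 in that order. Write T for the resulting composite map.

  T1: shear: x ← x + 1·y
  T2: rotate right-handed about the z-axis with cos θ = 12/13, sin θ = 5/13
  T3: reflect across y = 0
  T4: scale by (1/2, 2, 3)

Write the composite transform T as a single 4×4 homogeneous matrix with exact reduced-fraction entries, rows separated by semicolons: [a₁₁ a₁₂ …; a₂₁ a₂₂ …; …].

T1 = [1 1 0 0; 0 1 0 0; 0 0 1 0; 0 0 0 1]
T2·T1 = [12/13 7/13 0 0; 5/13 17/13 0 0; 0 0 1 0; 0 0 0 1]
T3·…·T1 = [12/13 7/13 0 0; -5/13 -17/13 0 0; 0 0 1 0; 0 0 0 1]
T4·…·T1 = [6/13 7/26 0 0; -10/13 -34/13 0 0; 0 0 3 0; 0 0 0 1]

T = [6/13 7/26 0 0; -10/13 -34/13 0 0; 0 0 3 0; 0 0 0 1]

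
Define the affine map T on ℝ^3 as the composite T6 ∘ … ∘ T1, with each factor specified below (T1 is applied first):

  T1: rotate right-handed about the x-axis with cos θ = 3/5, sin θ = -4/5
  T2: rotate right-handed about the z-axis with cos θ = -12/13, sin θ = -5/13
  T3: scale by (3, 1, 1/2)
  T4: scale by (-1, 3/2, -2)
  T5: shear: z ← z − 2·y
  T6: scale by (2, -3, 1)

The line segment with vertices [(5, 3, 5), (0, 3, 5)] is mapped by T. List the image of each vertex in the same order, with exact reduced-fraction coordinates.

image vertices: (186/13, 4257/130, 276/13), (-174/13, 1566/65, 201/13)

T1 rotate right-handed about the x-axis with cos θ = 3/5, sin θ = -4/5: (5, 3, 5) → (5, 29/5, 3/5); (0, 3, 5) → (0, 29/5, 3/5)
T2 rotate right-handed about the z-axis with cos θ = -12/13, sin θ = -5/13: (5, 29/5, 3/5) → (-31/13, -473/65, 3/5); (0, 29/5, 3/5) → (29/13, -348/65, 3/5)
T3 scale by (3, 1, 1/2): (-31/13, -473/65, 3/5) → (-93/13, -473/65, 3/10); (29/13, -348/65, 3/5) → (87/13, -348/65, 3/10)
T4 scale by (-1, 3/2, -2): (-93/13, -473/65, 3/10) → (93/13, -1419/130, -3/5); (87/13, -348/65, 3/10) → (-87/13, -522/65, -3/5)
T5 shear: z ← z − 2·y: (93/13, -1419/130, -3/5) → (93/13, -1419/130, 276/13); (-87/13, -522/65, -3/5) → (-87/13, -522/65, 201/13)
T6 scale by (2, -3, 1): (93/13, -1419/130, 276/13) → (186/13, 4257/130, 276/13); (-87/13, -522/65, 201/13) → (-174/13, 1566/65, 201/13)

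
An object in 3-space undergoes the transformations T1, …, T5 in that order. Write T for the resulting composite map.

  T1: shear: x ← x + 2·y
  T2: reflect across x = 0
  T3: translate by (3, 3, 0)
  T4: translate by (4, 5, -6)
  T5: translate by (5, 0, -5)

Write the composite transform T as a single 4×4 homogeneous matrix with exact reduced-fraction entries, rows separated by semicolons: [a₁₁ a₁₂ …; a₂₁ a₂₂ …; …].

T = [-1 -2 0 12; 0 1 0 8; 0 0 1 -11; 0 0 0 1]

T1 = [1 2 0 0; 0 1 0 0; 0 0 1 0; 0 0 0 1]
T2·T1 = [-1 -2 0 0; 0 1 0 0; 0 0 1 0; 0 0 0 1]
T3·…·T1 = [-1 -2 0 3; 0 1 0 3; 0 0 1 0; 0 0 0 1]
T4·…·T1 = [-1 -2 0 7; 0 1 0 8; 0 0 1 -6; 0 0 0 1]
T5·…·T1 = [-1 -2 0 12; 0 1 0 8; 0 0 1 -11; 0 0 0 1]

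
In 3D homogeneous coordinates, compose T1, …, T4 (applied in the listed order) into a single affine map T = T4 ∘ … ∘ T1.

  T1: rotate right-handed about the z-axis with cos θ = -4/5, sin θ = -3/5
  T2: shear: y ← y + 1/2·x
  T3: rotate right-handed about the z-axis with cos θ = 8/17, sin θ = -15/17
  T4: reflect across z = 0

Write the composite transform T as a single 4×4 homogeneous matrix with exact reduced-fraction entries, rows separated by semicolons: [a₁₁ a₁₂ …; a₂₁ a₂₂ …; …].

T1 = [-4/5 3/5 0 0; -3/5 -4/5 0 0; 0 0 1 0; 0 0 0 1]
T2·T1 = [-4/5 3/5 0 0; -1 -1/2 0 0; 0 0 1 0; 0 0 0 1]
T3·…·T1 = [-107/85 -27/170 0 0; 4/17 -13/17 0 0; 0 0 1 0; 0 0 0 1]
T4·…·T1 = [-107/85 -27/170 0 0; 4/17 -13/17 0 0; 0 0 -1 0; 0 0 0 1]

T = [-107/85 -27/170 0 0; 4/17 -13/17 0 0; 0 0 -1 0; 0 0 0 1]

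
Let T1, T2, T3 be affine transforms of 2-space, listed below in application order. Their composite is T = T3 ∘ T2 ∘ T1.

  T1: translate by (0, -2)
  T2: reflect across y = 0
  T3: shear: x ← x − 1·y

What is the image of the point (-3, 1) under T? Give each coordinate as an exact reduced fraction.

T1 translate by (0, -2): (-3, 1) → (-3, -1)
T2 reflect across y = 0: (-3, -1) → (-3, 1)
T3 shear: x ← x − 1·y: (-3, 1) → (-4, 1)

T(p) = (-4, 1)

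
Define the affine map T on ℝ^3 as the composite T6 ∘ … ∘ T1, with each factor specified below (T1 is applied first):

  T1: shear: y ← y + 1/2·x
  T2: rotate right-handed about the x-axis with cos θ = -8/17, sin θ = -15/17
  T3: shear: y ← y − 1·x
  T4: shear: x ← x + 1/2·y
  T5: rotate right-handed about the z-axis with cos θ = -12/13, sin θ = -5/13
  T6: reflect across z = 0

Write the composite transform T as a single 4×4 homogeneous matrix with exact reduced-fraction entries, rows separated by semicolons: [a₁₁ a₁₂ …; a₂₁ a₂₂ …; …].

T = [-183/221 8/221 -15/221 0; 439/442 116/221 -435/442 0; 15/34 15/17 8/17 0; 0 0 0 1]

T1 = [1 0 0 0; 1/2 1 0 0; 0 0 1 0; 0 0 0 1]
T2·T1 = [1 0 0 0; -4/17 -8/17 15/17 0; -15/34 -15/17 -8/17 0; 0 0 0 1]
T3·…·T1 = [1 0 0 0; -21/17 -8/17 15/17 0; -15/34 -15/17 -8/17 0; 0 0 0 1]
T4·…·T1 = [13/34 -4/17 15/34 0; -21/17 -8/17 15/17 0; -15/34 -15/17 -8/17 0; 0 0 0 1]
T5·…·T1 = [-183/221 8/221 -15/221 0; 439/442 116/221 -435/442 0; -15/34 -15/17 -8/17 0; 0 0 0 1]
T6·…·T1 = [-183/221 8/221 -15/221 0; 439/442 116/221 -435/442 0; 15/34 15/17 8/17 0; 0 0 0 1]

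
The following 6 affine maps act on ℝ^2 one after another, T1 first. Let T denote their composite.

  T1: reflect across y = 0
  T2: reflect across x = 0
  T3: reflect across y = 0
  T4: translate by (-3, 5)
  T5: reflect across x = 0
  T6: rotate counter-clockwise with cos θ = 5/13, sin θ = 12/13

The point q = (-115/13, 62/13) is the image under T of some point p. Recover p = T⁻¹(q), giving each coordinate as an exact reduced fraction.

T1 = [1 0 0; 0 -1 0; 0 0 1]
T2·T1 = [-1 0 0; 0 -1 0; 0 0 1]
T3·…·T1 = [-1 0 0; 0 1 0; 0 0 1]
T4·…·T1 = [-1 0 -3; 0 1 5; 0 0 1]
T5·…·T1 = [1 0 3; 0 1 5; 0 0 1]
T6·…·T1 = [5/13 -12/13 -45/13; 12/13 5/13 61/13; 0 0 1]
det M = 1; M⁻¹ = [5/13 12/13 -3; -12/13 5/13 -5; 0 0 1]
M⁻¹ · (-115/13, 62/13)ᵀ = (-2, 5)ᵀ

p = (-2, 5)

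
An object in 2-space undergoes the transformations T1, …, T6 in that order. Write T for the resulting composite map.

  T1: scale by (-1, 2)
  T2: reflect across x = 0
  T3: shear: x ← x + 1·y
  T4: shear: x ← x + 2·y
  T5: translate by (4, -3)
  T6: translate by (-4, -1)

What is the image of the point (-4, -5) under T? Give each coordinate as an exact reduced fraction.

T(p) = (-34, -14)

T1 scale by (-1, 2): (-4, -5) → (4, -10)
T2 reflect across x = 0: (4, -10) → (-4, -10)
T3 shear: x ← x + 1·y: (-4, -10) → (-14, -10)
T4 shear: x ← x + 2·y: (-14, -10) → (-34, -10)
T5 translate by (4, -3): (-34, -10) → (-30, -13)
T6 translate by (-4, -1): (-30, -13) → (-34, -14)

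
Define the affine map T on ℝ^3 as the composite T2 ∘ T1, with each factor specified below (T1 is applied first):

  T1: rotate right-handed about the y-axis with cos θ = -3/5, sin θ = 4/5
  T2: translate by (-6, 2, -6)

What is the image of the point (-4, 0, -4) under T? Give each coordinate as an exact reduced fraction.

T(p) = (-34/5, 2, -2/5)

T1 rotate right-handed about the y-axis with cos θ = -3/5, sin θ = 4/5: (-4, 0, -4) → (-4/5, 0, 28/5)
T2 translate by (-6, 2, -6): (-4/5, 0, 28/5) → (-34/5, 2, -2/5)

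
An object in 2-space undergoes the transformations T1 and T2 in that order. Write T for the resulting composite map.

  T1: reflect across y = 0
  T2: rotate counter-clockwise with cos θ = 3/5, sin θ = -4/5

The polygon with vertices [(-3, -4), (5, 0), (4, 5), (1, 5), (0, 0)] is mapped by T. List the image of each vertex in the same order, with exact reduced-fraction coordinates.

image vertices: (7/5, 24/5), (3, -4), (-8/5, -31/5), (-17/5, -19/5), (0, 0)

T1 reflect across y = 0: (-3, -4) → (-3, 4); (5, 0) → (5, 0); (4, 5) → (4, -5); (1, 5) → (1, -5); (0, 0) → (0, 0)
T2 rotate counter-clockwise with cos θ = 3/5, sin θ = -4/5: (-3, 4) → (7/5, 24/5); (5, 0) → (3, -4); (4, -5) → (-8/5, -31/5); (1, -5) → (-17/5, -19/5); (0, 0) → (0, 0)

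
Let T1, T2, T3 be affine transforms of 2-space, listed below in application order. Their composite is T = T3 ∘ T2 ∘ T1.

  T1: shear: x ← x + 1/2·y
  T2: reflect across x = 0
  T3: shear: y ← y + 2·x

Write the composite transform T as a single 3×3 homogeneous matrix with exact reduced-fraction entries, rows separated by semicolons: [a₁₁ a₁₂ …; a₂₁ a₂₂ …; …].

T1 = [1 1/2 0; 0 1 0; 0 0 1]
T2·T1 = [-1 -1/2 0; 0 1 0; 0 0 1]
T3·…·T1 = [-1 -1/2 0; -2 0 0; 0 0 1]

T = [-1 -1/2 0; -2 0 0; 0 0 1]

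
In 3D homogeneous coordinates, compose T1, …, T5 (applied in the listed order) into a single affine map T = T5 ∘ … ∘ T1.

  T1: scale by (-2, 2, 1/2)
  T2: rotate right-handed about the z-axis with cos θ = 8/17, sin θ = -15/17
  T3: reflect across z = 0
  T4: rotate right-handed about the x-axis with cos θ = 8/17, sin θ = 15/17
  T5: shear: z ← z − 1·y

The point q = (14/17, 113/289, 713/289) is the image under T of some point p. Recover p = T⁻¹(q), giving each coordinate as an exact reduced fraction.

T1 = [-2 0 0 0; 0 2 0 0; 0 0 1/2 0; 0 0 0 1]
T2·T1 = [-16/17 30/17 0 0; 30/17 16/17 0 0; 0 0 1/2 0; 0 0 0 1]
T3·…·T1 = [-16/17 30/17 0 0; 30/17 16/17 0 0; 0 0 -1/2 0; 0 0 0 1]
T4·…·T1 = [-16/17 30/17 0 0; 240/289 128/289 15/34 0; 450/289 240/289 -4/17 0; 0 0 0 1]
T5·…·T1 = [-16/17 30/17 0 0; 240/289 128/289 15/34 0; 210/289 112/289 -23/34 0; 0 0 0 1]
det M = 2; M⁻¹ = [-4/17 345/578 225/578 0; 15/34 92/289 60/289 0; 0 14/17 -16/17 0; 0 0 0 1]
M⁻¹ · (14/17, 113/289, 713/289)ᵀ = (1, 1, -2)ᵀ

p = (1, 1, -2)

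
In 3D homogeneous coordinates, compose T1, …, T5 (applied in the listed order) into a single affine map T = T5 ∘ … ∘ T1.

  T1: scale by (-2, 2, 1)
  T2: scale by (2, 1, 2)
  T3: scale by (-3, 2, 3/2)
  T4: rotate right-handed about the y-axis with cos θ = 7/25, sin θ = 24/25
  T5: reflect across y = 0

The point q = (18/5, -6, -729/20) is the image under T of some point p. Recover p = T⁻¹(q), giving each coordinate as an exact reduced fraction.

T1 = [-2 0 0 0; 0 2 0 0; 0 0 1 0; 0 0 0 1]
T2·T1 = [-4 0 0 0; 0 2 0 0; 0 0 2 0; 0 0 0 1]
T3·…·T1 = [12 0 0 0; 0 4 0 0; 0 0 3 0; 0 0 0 1]
T4·…·T1 = [84/25 0 72/25 0; 0 4 0 0; -288/25 0 21/25 0; 0 0 0 1]
T5·…·T1 = [84/25 0 72/25 0; 0 -4 0 0; -288/25 0 21/25 0; 0 0 0 1]
det M = -144; M⁻¹ = [7/300 0 -2/25 0; 0 -1/4 0 0; 8/25 0 7/75 0; 0 0 0 1]
M⁻¹ · (18/5, -6, -729/20)ᵀ = (3, 3/2, -9/4)ᵀ

p = (3, 3/2, -9/4)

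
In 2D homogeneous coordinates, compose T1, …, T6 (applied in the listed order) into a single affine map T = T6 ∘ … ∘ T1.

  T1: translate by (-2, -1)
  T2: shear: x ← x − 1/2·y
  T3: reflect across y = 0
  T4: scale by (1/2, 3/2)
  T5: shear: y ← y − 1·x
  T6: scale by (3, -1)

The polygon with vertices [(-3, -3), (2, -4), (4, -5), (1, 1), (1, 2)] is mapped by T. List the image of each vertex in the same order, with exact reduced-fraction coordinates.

image vertices: (-9/2, -15/2), (15/4, -25/4), (15/2, -13/2), (-3/2, -1/2), (-9/4, 3/4)

T1 translate by (-2, -1): (-3, -3) → (-5, -4); (2, -4) → (0, -5); (4, -5) → (2, -6); (1, 1) → (-1, 0); (1, 2) → (-1, 1)
T2 shear: x ← x − 1/2·y: (-5, -4) → (-3, -4); (0, -5) → (5/2, -5); (2, -6) → (5, -6); (-1, 0) → (-1, 0); (-1, 1) → (-3/2, 1)
T3 reflect across y = 0: (-3, -4) → (-3, 4); (5/2, -5) → (5/2, 5); (5, -6) → (5, 6); (-1, 0) → (-1, 0); (-3/2, 1) → (-3/2, -1)
T4 scale by (1/2, 3/2): (-3, 4) → (-3/2, 6); (5/2, 5) → (5/4, 15/2); (5, 6) → (5/2, 9); (-1, 0) → (-1/2, 0); (-3/2, -1) → (-3/4, -3/2)
T5 shear: y ← y − 1·x: (-3/2, 6) → (-3/2, 15/2); (5/4, 15/2) → (5/4, 25/4); (5/2, 9) → (5/2, 13/2); (-1/2, 0) → (-1/2, 1/2); (-3/4, -3/2) → (-3/4, -3/4)
T6 scale by (3, -1): (-3/2, 15/2) → (-9/2, -15/2); (5/4, 25/4) → (15/4, -25/4); (5/2, 13/2) → (15/2, -13/2); (-1/2, 1/2) → (-3/2, -1/2); (-3/4, -3/4) → (-9/4, 3/4)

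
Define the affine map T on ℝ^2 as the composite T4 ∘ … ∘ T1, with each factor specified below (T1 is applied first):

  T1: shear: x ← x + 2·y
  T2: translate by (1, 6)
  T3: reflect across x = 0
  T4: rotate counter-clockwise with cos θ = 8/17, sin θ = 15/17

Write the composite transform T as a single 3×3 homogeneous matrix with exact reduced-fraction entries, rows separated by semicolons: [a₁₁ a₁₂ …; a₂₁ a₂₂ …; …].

T = [-8/17 -31/17 -98/17; -15/17 -22/17 33/17; 0 0 1]

T1 = [1 2 0; 0 1 0; 0 0 1]
T2·T1 = [1 2 1; 0 1 6; 0 0 1]
T3·…·T1 = [-1 -2 -1; 0 1 6; 0 0 1]
T4·…·T1 = [-8/17 -31/17 -98/17; -15/17 -22/17 33/17; 0 0 1]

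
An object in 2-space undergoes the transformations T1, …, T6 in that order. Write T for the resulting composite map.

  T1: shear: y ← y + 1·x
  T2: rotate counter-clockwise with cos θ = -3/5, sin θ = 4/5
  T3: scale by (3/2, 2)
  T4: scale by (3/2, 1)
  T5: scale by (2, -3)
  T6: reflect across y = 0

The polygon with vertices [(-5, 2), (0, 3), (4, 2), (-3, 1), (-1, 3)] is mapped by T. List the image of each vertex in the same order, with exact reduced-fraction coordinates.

T1 shear: y ← y + 1·x: (-5, 2) → (-5, -3); (0, 3) → (0, 3); (4, 2) → (4, 6); (-3, 1) → (-3, -2); (-1, 3) → (-1, 2)
T2 rotate counter-clockwise with cos θ = -3/5, sin θ = 4/5: (-5, -3) → (27/5, -11/5); (0, 3) → (-12/5, -9/5); (4, 6) → (-36/5, -2/5); (-3, -2) → (17/5, -6/5); (-1, 2) → (-1, -2)
T3 scale by (3/2, 2): (27/5, -11/5) → (81/10, -22/5); (-12/5, -9/5) → (-18/5, -18/5); (-36/5, -2/5) → (-54/5, -4/5); (17/5, -6/5) → (51/10, -12/5); (-1, -2) → (-3/2, -4)
T4 scale by (3/2, 1): (81/10, -22/5) → (243/20, -22/5); (-18/5, -18/5) → (-27/5, -18/5); (-54/5, -4/5) → (-81/5, -4/5); (51/10, -12/5) → (153/20, -12/5); (-3/2, -4) → (-9/4, -4)
T5 scale by (2, -3): (243/20, -22/5) → (243/10, 66/5); (-27/5, -18/5) → (-54/5, 54/5); (-81/5, -4/5) → (-162/5, 12/5); (153/20, -12/5) → (153/10, 36/5); (-9/4, -4) → (-9/2, 12)
T6 reflect across y = 0: (243/10, 66/5) → (243/10, -66/5); (-54/5, 54/5) → (-54/5, -54/5); (-162/5, 12/5) → (-162/5, -12/5); (153/10, 36/5) → (153/10, -36/5); (-9/2, 12) → (-9/2, -12)

image vertices: (243/10, -66/5), (-54/5, -54/5), (-162/5, -12/5), (153/10, -36/5), (-9/2, -12)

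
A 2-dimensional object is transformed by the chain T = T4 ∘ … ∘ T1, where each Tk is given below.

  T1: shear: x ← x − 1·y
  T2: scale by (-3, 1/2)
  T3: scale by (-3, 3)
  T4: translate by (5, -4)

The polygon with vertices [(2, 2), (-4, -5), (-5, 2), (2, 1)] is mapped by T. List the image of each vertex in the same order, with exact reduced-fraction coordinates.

T1 shear: x ← x − 1·y: (2, 2) → (0, 2); (-4, -5) → (1, -5); (-5, 2) → (-7, 2); (2, 1) → (1, 1)
T2 scale by (-3, 1/2): (0, 2) → (0, 1); (1, -5) → (-3, -5/2); (-7, 2) → (21, 1); (1, 1) → (-3, 1/2)
T3 scale by (-3, 3): (0, 1) → (0, 3); (-3, -5/2) → (9, -15/2); (21, 1) → (-63, 3); (-3, 1/2) → (9, 3/2)
T4 translate by (5, -4): (0, 3) → (5, -1); (9, -15/2) → (14, -23/2); (-63, 3) → (-58, -1); (9, 3/2) → (14, -5/2)

image vertices: (5, -1), (14, -23/2), (-58, -1), (14, -5/2)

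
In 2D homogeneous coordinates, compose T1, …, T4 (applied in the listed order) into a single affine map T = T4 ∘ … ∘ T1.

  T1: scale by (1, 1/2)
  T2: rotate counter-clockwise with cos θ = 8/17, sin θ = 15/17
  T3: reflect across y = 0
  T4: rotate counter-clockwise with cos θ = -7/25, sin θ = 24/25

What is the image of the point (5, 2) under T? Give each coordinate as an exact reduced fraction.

T1 scale by (1, 1/2): (5, 2) → (5, 1)
T2 rotate counter-clockwise with cos θ = 8/17, sin θ = 15/17: (5, 1) → (25/17, 83/17)
T3 reflect across y = 0: (25/17, 83/17) → (25/17, -83/17)
T4 rotate counter-clockwise with cos θ = -7/25, sin θ = 24/25: (25/17, -83/17) → (1817/425, 1181/425)

T(p) = (1817/425, 1181/425)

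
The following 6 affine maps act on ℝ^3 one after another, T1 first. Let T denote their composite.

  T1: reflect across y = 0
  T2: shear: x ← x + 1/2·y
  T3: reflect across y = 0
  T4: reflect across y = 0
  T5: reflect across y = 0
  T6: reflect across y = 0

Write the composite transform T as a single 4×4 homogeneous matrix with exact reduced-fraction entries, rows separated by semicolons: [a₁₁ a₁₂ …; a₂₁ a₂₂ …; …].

T = [1 -1/2 0 0; 0 -1 0 0; 0 0 1 0; 0 0 0 1]

T1 = [1 0 0 0; 0 -1 0 0; 0 0 1 0; 0 0 0 1]
T2·T1 = [1 -1/2 0 0; 0 -1 0 0; 0 0 1 0; 0 0 0 1]
T3·…·T1 = [1 -1/2 0 0; 0 1 0 0; 0 0 1 0; 0 0 0 1]
T4·…·T1 = [1 -1/2 0 0; 0 -1 0 0; 0 0 1 0; 0 0 0 1]
T5·…·T1 = [1 -1/2 0 0; 0 1 0 0; 0 0 1 0; 0 0 0 1]
T6·…·T1 = [1 -1/2 0 0; 0 -1 0 0; 0 0 1 0; 0 0 0 1]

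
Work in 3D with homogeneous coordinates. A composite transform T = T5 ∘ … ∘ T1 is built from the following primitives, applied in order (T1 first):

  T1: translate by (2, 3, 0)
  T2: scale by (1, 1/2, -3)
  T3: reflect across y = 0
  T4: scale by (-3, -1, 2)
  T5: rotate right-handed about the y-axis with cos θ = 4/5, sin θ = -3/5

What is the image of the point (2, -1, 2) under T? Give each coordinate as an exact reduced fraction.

T(p) = (-12/5, 1, -84/5)

T1 translate by (2, 3, 0): (2, -1, 2) → (4, 2, 2)
T2 scale by (1, 1/2, -3): (4, 2, 2) → (4, 1, -6)
T3 reflect across y = 0: (4, 1, -6) → (4, -1, -6)
T4 scale by (-3, -1, 2): (4, -1, -6) → (-12, 1, -12)
T5 rotate right-handed about the y-axis with cos θ = 4/5, sin θ = -3/5: (-12, 1, -12) → (-12/5, 1, -84/5)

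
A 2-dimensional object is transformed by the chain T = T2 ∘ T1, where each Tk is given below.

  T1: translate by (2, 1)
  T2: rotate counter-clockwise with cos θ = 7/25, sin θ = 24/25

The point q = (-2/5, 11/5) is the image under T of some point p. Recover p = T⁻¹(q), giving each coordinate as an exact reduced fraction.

p = (0, 0)

T1 = [1 0 2; 0 1 1; 0 0 1]
T2·T1 = [7/25 -24/25 -2/5; 24/25 7/25 11/5; 0 0 1]
det M = 1; M⁻¹ = [7/25 24/25 -2; -24/25 7/25 -1; 0 0 1]
M⁻¹ · (-2/5, 11/5)ᵀ = (0, 0)ᵀ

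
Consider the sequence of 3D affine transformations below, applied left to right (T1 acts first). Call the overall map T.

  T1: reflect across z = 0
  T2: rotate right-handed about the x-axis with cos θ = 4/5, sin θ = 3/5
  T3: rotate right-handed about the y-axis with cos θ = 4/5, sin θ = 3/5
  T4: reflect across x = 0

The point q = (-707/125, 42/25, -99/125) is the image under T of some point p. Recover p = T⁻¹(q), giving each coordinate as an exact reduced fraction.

p = (5, 3, -6/5)

T1 = [1 0 0 0; 0 1 0 0; 0 0 -1 0; 0 0 0 1]
T2·T1 = [1 0 0 0; 0 4/5 3/5 0; 0 3/5 -4/5 0; 0 0 0 1]
T3·…·T1 = [4/5 9/25 -12/25 0; 0 4/5 3/5 0; -3/5 12/25 -16/25 0; 0 0 0 1]
T4·…·T1 = [-4/5 -9/25 12/25 0; 0 4/5 3/5 0; -3/5 12/25 -16/25 0; 0 0 0 1]
det M = 1; M⁻¹ = [-4/5 0 -3/5 0; -9/25 4/5 12/25 0; 12/25 3/5 -16/25 0; 0 0 0 1]
M⁻¹ · (-707/125, 42/25, -99/125)ᵀ = (5, 3, -6/5)ᵀ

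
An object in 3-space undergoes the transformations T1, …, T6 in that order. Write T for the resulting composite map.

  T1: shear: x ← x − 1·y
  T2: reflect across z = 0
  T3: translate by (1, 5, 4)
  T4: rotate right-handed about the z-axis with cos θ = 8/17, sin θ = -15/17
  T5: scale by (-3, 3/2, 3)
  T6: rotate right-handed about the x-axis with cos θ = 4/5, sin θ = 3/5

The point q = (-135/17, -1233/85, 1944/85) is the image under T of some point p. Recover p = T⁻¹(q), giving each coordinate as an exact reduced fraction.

T1 = [1 -1 0 0; 0 1 0 0; 0 0 1 0; 0 0 0 1]
T2·T1 = [1 -1 0 0; 0 1 0 0; 0 0 -1 0; 0 0 0 1]
T3·…·T1 = [1 -1 0 1; 0 1 0 5; 0 0 -1 4; 0 0 0 1]
T4·…·T1 = [8/17 7/17 0 83/17; -15/17 23/17 0 25/17; 0 0 -1 4; 0 0 0 1]
T5·…·T1 = [-24/17 -21/17 0 -249/17; -45/34 69/34 0 75/34; 0 0 -3 12; 0 0 0 1]
T6·…·T1 = [-24/17 -21/17 0 -249/17; -18/17 138/85 9/5 -462/85; -27/34 207/170 -12/5 1857/170; 0 0 0 1]
det M = 27/2; M⁻¹ = [-23/51 -56/255 -14/85 -6; -5/17 64/255 16/85 -5; 0 1/5 -4/15 4; 0 0 0 1]
M⁻¹ · (-135/17, -1233/85, 1944/85)ᵀ = (-3, -2, -5)ᵀ

p = (-3, -2, -5)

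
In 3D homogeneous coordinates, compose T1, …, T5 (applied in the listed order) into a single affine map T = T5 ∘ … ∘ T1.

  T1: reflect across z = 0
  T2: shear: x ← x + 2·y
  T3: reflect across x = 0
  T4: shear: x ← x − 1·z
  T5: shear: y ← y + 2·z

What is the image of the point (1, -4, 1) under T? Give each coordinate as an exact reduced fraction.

T1 reflect across z = 0: (1, -4, 1) → (1, -4, -1)
T2 shear: x ← x + 2·y: (1, -4, -1) → (-7, -4, -1)
T3 reflect across x = 0: (-7, -4, -1) → (7, -4, -1)
T4 shear: x ← x − 1·z: (7, -4, -1) → (8, -4, -1)
T5 shear: y ← y + 2·z: (8, -4, -1) → (8, -6, -1)

T(p) = (8, -6, -1)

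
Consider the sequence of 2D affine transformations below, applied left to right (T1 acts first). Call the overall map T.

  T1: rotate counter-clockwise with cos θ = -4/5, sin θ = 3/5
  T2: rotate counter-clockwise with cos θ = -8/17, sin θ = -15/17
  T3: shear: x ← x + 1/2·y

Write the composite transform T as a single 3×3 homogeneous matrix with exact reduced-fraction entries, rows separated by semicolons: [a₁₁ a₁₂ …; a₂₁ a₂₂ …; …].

T1 = [-4/5 -3/5 0; 3/5 -4/5 0; 0 0 1]
T2·T1 = [77/85 -36/85 0; 36/85 77/85 0; 0 0 1]
T3·…·T1 = [19/17 1/34 0; 36/85 77/85 0; 0 0 1]

T = [19/17 1/34 0; 36/85 77/85 0; 0 0 1]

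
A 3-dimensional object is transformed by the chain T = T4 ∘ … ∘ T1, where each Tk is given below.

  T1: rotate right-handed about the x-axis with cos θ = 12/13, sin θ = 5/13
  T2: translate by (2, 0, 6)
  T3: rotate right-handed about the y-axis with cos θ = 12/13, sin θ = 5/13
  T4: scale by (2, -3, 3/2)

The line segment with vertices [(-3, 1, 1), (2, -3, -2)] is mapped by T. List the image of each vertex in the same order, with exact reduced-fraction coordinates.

T1 rotate right-handed about the x-axis with cos θ = 12/13, sin θ = 5/13: (-3, 1, 1) → (-3, 7/13, 17/13); (2, -3, -2) → (2, -2, -3)
T2 translate by (2, 0, 6): (-3, 7/13, 17/13) → (-1, 7/13, 95/13); (2, -2, -3) → (4, -2, 3)
T3 rotate right-handed about the y-axis with cos θ = 12/13, sin θ = 5/13: (-1, 7/13, 95/13) → (319/169, 7/13, 1205/169); (4, -2, 3) → (63/13, -2, 16/13)
T4 scale by (2, -3, 3/2): (319/169, 7/13, 1205/169) → (638/169, -21/13, 3615/338); (63/13, -2, 16/13) → (126/13, 6, 24/13)

image vertices: (638/169, -21/13, 3615/338), (126/13, 6, 24/13)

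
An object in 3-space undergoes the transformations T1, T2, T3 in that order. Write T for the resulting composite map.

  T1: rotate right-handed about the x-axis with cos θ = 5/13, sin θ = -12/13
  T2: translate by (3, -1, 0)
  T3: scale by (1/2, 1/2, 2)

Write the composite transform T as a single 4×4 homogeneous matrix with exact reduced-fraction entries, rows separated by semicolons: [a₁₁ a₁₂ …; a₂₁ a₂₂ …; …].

T = [1/2 0 0 3/2; 0 5/26 6/13 -1/2; 0 -24/13 10/13 0; 0 0 0 1]

T1 = [1 0 0 0; 0 5/13 12/13 0; 0 -12/13 5/13 0; 0 0 0 1]
T2·T1 = [1 0 0 3; 0 5/13 12/13 -1; 0 -12/13 5/13 0; 0 0 0 1]
T3·…·T1 = [1/2 0 0 3/2; 0 5/26 6/13 -1/2; 0 -24/13 10/13 0; 0 0 0 1]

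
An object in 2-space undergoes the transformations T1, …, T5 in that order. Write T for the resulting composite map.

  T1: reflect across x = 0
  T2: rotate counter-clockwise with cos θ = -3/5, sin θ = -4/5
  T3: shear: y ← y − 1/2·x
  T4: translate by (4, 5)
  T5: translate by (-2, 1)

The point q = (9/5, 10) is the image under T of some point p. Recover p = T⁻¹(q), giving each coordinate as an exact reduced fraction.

p = (3, -5/2)

T1 = [-1 0 0; 0 1 0; 0 0 1]
T2·T1 = [3/5 4/5 0; 4/5 -3/5 0; 0 0 1]
T3·…·T1 = [3/5 4/5 0; 1/2 -1 0; 0 0 1]
T4·…·T1 = [3/5 4/5 4; 1/2 -1 5; 0 0 1]
T5·…·T1 = [3/5 4/5 2; 1/2 -1 6; 0 0 1]
det M = -1; M⁻¹ = [1 4/5 -34/5; 1/2 -3/5 13/5; 0 0 1]
M⁻¹ · (9/5, 10)ᵀ = (3, -5/2)ᵀ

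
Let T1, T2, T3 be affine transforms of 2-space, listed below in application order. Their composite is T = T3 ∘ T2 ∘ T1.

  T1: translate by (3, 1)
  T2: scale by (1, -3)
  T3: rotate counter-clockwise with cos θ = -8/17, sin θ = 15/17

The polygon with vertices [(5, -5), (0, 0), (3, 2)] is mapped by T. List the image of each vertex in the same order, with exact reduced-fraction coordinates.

image vertices: (-244/17, 24/17), (21/17, 69/17), (87/17, 162/17)

T1 translate by (3, 1): (5, -5) → (8, -4); (0, 0) → (3, 1); (3, 2) → (6, 3)
T2 scale by (1, -3): (8, -4) → (8, 12); (3, 1) → (3, -3); (6, 3) → (6, -9)
T3 rotate counter-clockwise with cos θ = -8/17, sin θ = 15/17: (8, 12) → (-244/17, 24/17); (3, -3) → (21/17, 69/17); (6, -9) → (87/17, 162/17)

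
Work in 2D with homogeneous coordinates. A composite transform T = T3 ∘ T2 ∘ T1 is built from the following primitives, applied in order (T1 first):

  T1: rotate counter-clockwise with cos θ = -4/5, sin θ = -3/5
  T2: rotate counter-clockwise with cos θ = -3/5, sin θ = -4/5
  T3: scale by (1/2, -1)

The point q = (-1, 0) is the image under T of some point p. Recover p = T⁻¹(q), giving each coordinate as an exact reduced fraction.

T1 = [-4/5 3/5 0; -3/5 -4/5 0; 0 0 1]
T2·T1 = [0 -1 0; 1 0 0; 0 0 1]
T3·…·T1 = [0 -1/2 0; -1 0 0; 0 0 1]
det M = -1/2; M⁻¹ = [0 -1 0; -2 0 0; 0 0 1]
M⁻¹ · (-1, 0)ᵀ = (0, 2)ᵀ

p = (0, 2)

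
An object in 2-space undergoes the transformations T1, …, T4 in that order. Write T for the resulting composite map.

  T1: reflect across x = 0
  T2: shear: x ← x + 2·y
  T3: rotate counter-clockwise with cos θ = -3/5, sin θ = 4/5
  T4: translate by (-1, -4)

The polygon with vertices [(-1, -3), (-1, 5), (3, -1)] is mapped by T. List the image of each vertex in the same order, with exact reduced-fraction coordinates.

image vertices: (22/5, -31/5), (-58/5, 9/5), (14/5, -37/5)

T1 reflect across x = 0: (-1, -3) → (1, -3); (-1, 5) → (1, 5); (3, -1) → (-3, -1)
T2 shear: x ← x + 2·y: (1, -3) → (-5, -3); (1, 5) → (11, 5); (-3, -1) → (-5, -1)
T3 rotate counter-clockwise with cos θ = -3/5, sin θ = 4/5: (-5, -3) → (27/5, -11/5); (11, 5) → (-53/5, 29/5); (-5, -1) → (19/5, -17/5)
T4 translate by (-1, -4): (27/5, -11/5) → (22/5, -31/5); (-53/5, 29/5) → (-58/5, 9/5); (19/5, -17/5) → (14/5, -37/5)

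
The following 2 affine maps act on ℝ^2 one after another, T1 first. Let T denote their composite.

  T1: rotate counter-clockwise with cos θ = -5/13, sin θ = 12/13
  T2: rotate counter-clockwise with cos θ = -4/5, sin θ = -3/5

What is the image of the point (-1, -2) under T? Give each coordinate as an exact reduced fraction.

T1 rotate counter-clockwise with cos θ = -5/13, sin θ = 12/13: (-1, -2) → (29/13, -2/13)
T2 rotate counter-clockwise with cos θ = -4/5, sin θ = -3/5: (29/13, -2/13) → (-122/65, -79/65)

T(p) = (-122/65, -79/65)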